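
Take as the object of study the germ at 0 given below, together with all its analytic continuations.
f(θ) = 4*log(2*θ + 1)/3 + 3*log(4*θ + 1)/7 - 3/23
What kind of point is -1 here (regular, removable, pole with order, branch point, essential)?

There is no denominator, hence no pole anywhere.
Branch term log(1 - θ/(-1/2)): argument at -1 is -1, nonzero, so -1 is not its branch point (a point on a principal cut is still regular for the continued germ).
Branch term log(1 - θ/(-1/4)): argument at -1 is -3, nonzero, so -1 is not its branch point (a point on a principal cut is still regular for the continued germ).
So the germ continues analytically to -1.

The point is a regular point.


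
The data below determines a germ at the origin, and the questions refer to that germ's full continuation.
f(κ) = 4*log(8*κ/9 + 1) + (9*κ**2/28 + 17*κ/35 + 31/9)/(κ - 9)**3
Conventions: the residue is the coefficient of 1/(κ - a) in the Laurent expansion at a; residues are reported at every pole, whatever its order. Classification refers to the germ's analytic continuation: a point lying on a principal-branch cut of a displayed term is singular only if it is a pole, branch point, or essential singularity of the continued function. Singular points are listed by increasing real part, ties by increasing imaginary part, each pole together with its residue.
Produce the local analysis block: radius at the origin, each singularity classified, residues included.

Radius of convergence at 0: 9/8.
At -9/8: a logarithmic branch point.
At 9: a pole of order 3; residue 9/28.

Denominator factor (κ - 9)^3: pole of order 3 at 9, modulus 9.
Branch term (4)*log(1 - κ/(-9/8)): its argument vanishes at κ = -9/8, a logarithmic branch point, modulus 9/8.
The radius of convergence is the smallest modulus among the singular points: 9/8.
The branch term is analytic at 9 and contributes nothing to the residue; only the rational part matters.
At the order-3 pole 9 set g(κ) = (κ - (9))^3*(rational part) = 9*κ**2/28 + 17*κ/35 + 31/9.
Order-3 pole: residue = g''(a)/2; g''(9) = 9/14, so the residue is 9/28.
List the singular points by increasing real part (a conjugate pair: the negative imaginary part first).


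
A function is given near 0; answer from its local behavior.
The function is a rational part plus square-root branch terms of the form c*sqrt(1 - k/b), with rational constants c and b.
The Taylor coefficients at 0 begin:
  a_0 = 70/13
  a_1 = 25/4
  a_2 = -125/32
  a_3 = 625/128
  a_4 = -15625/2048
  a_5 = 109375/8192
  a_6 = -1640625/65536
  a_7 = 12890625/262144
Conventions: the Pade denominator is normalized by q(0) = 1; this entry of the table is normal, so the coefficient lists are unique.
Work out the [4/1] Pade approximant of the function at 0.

The Pade approximant has numerator coefficients [70/13, 815/52, 225/32, -125/64, 1875/2048]; denominator coefficients [1, 7/4].

Taylor coefficients needed (read off): a_0 = 70/13, a_1 = 25/4, a_2 = -125/32, a_3 = 625/128, a_4 = -15625/2048, a_5 = 109375/8192.
Write the denominator as Q(k) = 1 + q1*k. Requiring Q*f - P = O(k^6) with deg P <= 4 kills the coefficients of k^5..k^5 in Q*f:
  k^5: a_5 + q1*a_4 = 0, i.e. 109375/8192 + (-15625/2048)*q1 = 0.
Solving this linear system: q1 = 7/4.
The numerator is Q*f truncated at degree 4: P0 = a_0 = 70/13; P1 = a_1 + q1*a_0 = 815/52; P2 = a_2 + q1*a_1 = 225/32; P3 = a_3 + q1*a_2 = -125/64; P4 = a_4 + q1*a_3 = 1875/2048.


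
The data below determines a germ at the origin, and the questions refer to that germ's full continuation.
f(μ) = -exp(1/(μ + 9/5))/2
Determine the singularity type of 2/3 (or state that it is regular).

The point is a regular point.

There is no denominator, hence no pole anywhere.
The essential point of exp(1/(μ - (-9/5))) is -9/5, not 2/3.
So the germ continues analytically to 2/3.


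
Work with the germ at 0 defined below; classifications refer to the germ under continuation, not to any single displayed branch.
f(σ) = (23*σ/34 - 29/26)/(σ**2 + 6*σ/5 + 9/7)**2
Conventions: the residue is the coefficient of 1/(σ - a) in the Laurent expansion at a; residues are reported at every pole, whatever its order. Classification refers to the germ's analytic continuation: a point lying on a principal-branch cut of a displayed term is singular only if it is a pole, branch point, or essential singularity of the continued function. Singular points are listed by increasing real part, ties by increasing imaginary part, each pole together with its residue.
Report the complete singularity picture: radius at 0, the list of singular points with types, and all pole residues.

Denominator factor (σ**2 + 6*σ/5 + 9/7)^2: discriminant -648/175, complex-conjugate roots (-3/5) + ((9/35)*sqrt(14))*i and (-3/5) - ((9/35)*sqrt(14))*i; poles of order 2, moduli (3/7)*sqrt(7) and (3/7)*sqrt(7).
The radius of convergence is the smallest modulus among the singular points: (3/7)*sqrt(7).
The factor σ**2 + 6*σ/5 + 9/7 splits as (σ - a)(σ - a') with a = (-3/5) - ((9/35)*sqrt(14))*i, a' = (-3/5) + ((9/35)*sqrt(14))*i. At the order-2 pole a set g(σ) = (σ - a)^2*f(σ) = [23*σ/34 - 29/26] / (σ - a')^2.
Order-2 pole: residue = g'(a); g'((-3/5) - ((9/35)*sqrt(14))*i) = -((294175/2577744)*sqrt(14))*i, so the residue is -((294175/2577744)*sqrt(14))*i.
The factor σ**2 + 6*σ/5 + 9/7 splits as (σ - a)(σ - a') with a = (-3/5) + ((9/35)*sqrt(14))*i, a' = (-3/5) - ((9/35)*sqrt(14))*i. At the order-2 pole a set g(σ) = (σ - a)^2*f(σ) = [23*σ/34 - 29/26] / (σ - a')^2.
Order-2 pole: residue = g'(a); g'((-3/5) + ((9/35)*sqrt(14))*i) = ((294175/2577744)*sqrt(14))*i, so the residue is ((294175/2577744)*sqrt(14))*i.
List the singular points by increasing real part (a conjugate pair: the negative imaginary part first).

Radius of convergence at 0: (3/7)*sqrt(7).
At (-3/5) - ((9/35)*sqrt(14))*i: a pole of order 2; residue -((294175/2577744)*sqrt(14))*i.
At (-3/5) + ((9/35)*sqrt(14))*i: a pole of order 2; residue ((294175/2577744)*sqrt(14))*i.


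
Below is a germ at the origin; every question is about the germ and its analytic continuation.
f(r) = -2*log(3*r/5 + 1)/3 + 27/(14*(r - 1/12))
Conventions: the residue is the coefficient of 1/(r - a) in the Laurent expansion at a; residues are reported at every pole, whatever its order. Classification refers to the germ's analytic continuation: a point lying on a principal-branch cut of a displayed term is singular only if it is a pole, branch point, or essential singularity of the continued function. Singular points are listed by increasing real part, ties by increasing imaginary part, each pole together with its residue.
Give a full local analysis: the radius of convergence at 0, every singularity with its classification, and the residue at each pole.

Denominator factor (r - 1/12): pole of order 1 at 1/12, modulus 1/12.
Branch term (-2/3)*log(1 - r/(-5/3)): its argument vanishes at r = -5/3, a logarithmic branch point, modulus 5/3.
The radius of convergence is the smallest modulus among the singular points: 1/12.
The branch term is analytic at 1/12 and contributes nothing to the residue; only the rational part matters.
At the order-1 pole 1/12 set g(r) = (r - (1/12))*(rational part) = 27/14.
Simple pole: residue = g(a) at a = 1/12, which is 27/14.
List the singular points by increasing real part (a conjugate pair: the negative imaginary part first).

Radius of convergence at 0: 1/12.
At -5/3: a logarithmic branch point.
At 1/12: a pole of order 1; residue 27/14.


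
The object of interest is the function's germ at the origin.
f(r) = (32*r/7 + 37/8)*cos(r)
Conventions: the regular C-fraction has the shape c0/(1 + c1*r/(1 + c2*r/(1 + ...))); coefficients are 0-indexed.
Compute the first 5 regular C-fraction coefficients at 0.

The regular C-fraction coefficients are [37/8, -256/259, 198153/132608, -259/512, -165760/594459].

Taylor coefficients (expand at 0): a_0 = 37/8, a_1 = 32/7, a_2 = -37/16, a_3 = -16/7, a_4 = 37/192.
c0 = a_0 = 37/8. Peel one level at a time: if S = 1 + c*r/S' with S'(0) = 1, then c is the r-coefficient of S and S' = c*r/(S - 1).
S_1 = c0/f = 1 + (-256/259)*r + (198153/134162)*r^2 + ...; c1 = -256/259.
S_2 = c1*r/(S_1 - 1) = 1 + (198153/132608)*r + (198153/262144)*r^2 + ...; c2 = 198153/132608.
S_3 = c2*r/(S_2 - 1) = 1 + (-259/512)*r + (-335405/2377836)*r^2 + ...; c3 = -259/512.
S_4 = c3*r/(S_3 - 1) = 1 + (-165760/594459)*r + ...; c4 = -165760/594459.


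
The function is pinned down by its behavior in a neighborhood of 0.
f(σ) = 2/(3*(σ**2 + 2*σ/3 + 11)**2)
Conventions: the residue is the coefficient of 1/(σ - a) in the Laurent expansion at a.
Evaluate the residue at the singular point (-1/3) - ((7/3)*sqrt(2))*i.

The factor σ**2 + 2*σ/3 + 11 splits as (σ - a)(σ - a') with a = (-1/3) - ((7/3)*sqrt(2))*i, a' = (-1/3) + ((7/3)*sqrt(2))*i. At the order-2 pole a set g(σ) = (σ - a)^2*f(σ) = [2/3] / (σ - a')^2.
Order-2 pole: residue = g'(a); g'((-1/3) - ((7/3)*sqrt(2))*i) = ((9/2744)*sqrt(2))*i, so the residue is ((9/2744)*sqrt(2))*i.

The residue is ((9/2744)*sqrt(2))*i.


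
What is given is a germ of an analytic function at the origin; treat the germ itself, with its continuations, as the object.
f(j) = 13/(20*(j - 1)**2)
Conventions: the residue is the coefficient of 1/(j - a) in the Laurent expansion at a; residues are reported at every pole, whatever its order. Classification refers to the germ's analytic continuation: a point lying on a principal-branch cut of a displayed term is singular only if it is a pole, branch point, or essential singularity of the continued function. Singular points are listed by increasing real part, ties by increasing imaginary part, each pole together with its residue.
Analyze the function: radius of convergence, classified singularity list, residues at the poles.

Radius of convergence at 0: 1.
At 1: a pole of order 2; residue 0.

Denominator factor (j - 1)^2: pole of order 2 at 1, modulus 1.
The radius of convergence is the smallest modulus among the singular points: 1.
At the order-2 pole 1 set g(j) = (j - (1))^2*f(j) = 13/20.
Order-2 pole: residue = g'(a); g'(1) = 0, so the residue is 0.


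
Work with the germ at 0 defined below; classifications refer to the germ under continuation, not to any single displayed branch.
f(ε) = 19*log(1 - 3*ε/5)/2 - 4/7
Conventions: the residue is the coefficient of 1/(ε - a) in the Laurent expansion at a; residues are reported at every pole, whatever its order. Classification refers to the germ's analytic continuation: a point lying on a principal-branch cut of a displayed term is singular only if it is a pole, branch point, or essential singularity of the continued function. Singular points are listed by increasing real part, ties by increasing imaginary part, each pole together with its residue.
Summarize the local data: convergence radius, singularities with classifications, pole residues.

Radius of convergence at 0: 5/3.
At 5/3: a logarithmic branch point.

Branch term (19/2)*log(1 - ε/(5/3)): its argument vanishes at ε = 5/3, a logarithmic branch point, modulus 5/3.
The radius of convergence is the smallest modulus among the singular points: 5/3.


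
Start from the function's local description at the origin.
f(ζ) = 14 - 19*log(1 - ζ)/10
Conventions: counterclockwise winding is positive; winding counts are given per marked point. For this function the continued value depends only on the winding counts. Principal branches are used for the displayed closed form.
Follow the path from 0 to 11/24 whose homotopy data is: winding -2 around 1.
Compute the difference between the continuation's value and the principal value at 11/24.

Continued minus principal equals (38/5)*pi*i.

The rational part is single-valued and drops out of the difference; each branch term changes only by its own monodromy.
(-19/10)*log(1 - ζ/(1)): each positive loop around 1 adds 2*pi*i to the log, so winding -2 contributes (-19/10)*(-2)*2*pi*i = (38/5)*pi*i.
Summing the contributions at ζ = 11/24 gives (38/5)*pi*i.


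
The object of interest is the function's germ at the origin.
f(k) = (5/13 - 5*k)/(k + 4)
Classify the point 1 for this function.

Denominator factors: k + 4 = 5 at k = 1 — none vanishes.
So the germ continues analytically to 1.

The point is a regular point.


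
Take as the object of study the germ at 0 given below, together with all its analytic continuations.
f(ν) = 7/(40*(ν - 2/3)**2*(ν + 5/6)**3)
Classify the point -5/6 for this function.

The point is a pole of order 3.

The denominator factor ν + 5/6 vanishes at -5/6 and appears to the power 3; the numerator there equals 7/40, nonzero, and no other factor vanishes.
Hence a pole whose order is the multiplicity, 3.


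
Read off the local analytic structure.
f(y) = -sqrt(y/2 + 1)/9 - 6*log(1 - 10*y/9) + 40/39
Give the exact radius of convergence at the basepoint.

The radius of convergence is 9/10.

Branch term (-6)*log(1 - y/(9/10)): its argument vanishes at y = 9/10, a logarithmic branch point, modulus 9/10.
Branch term (-1/9)*sqrt(1 - y/(-2)): its argument vanishes at y = -2, a square-root branch point, modulus 2.
The radius of convergence is the smallest modulus among the singular points: 9/10.


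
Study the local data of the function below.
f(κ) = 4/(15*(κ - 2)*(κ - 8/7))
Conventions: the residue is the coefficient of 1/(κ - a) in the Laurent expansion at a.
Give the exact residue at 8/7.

The residue is -14/45.

At the order-1 pole 8/7 set g(κ) = (κ - (8/7))*f(κ) = 4/(15*(κ - 2)).
Simple pole: residue = g(a) at a = 8/7, which is -14/45.


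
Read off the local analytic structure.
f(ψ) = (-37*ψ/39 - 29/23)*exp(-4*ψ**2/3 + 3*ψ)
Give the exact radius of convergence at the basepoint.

The radius of convergence is infinite.

The factor exp(-4*ψ**2/3 + 3*ψ) is entire and contributes no finite singular point.
The polynomial part has no poles.
No finite singular points: the Taylor series at 0 converges everywhere.


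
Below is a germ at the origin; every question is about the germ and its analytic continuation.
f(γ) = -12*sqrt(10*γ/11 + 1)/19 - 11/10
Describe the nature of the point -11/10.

The term (-12/19)*sqrt(1 - γ/(-11/10)) has argument 1 - -11/10/(-11/10) = 0 at -11/10: a square-root (algebraic, two-sheeted) branch point; the remaining terms are analytic or single-valued there.

The point is an algebraic (square-root) branch point.


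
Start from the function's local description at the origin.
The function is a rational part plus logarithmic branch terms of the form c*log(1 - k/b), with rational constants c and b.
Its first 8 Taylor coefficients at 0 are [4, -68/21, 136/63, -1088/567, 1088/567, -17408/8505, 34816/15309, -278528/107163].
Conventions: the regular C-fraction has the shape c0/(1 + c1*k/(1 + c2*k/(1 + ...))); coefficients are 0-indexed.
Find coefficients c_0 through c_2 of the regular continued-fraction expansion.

Taylor coefficients (read off): a_0 = 4, a_1 = -68/21, a_2 = 136/63.
c0 = a_0 = 4. Peel one level at a time: if S = 1 + c*k/S' with S'(0) = 1, then c is the k-coefficient of S and S' = c*k/(S - 1).
S_1 = c0/f = 1 + (17/21)*k + (17/147)*k^2 + ...; c1 = 17/21.
S_2 = c1*k/(S_1 - 1) = 1 + (-1/7)*k + ...; c2 = -1/7.

The regular C-fraction coefficients are [4, 17/21, -1/7].


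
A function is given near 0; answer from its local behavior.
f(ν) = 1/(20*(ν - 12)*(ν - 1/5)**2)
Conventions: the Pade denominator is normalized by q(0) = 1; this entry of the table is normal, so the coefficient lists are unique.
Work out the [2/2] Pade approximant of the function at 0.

The Pade approximant has numerator coefficients [-5/48, -775/89352, -125/178704]; denominator coefficients [1, -148921/14892, 279230/11169].

Taylor coefficients needed (expand at 0): a_0 = -5/48, a_1 = -605/576, a_2 = -54605/6912, a_3 = -4374605/82944, a_4 = -328374605/995328.
Write the denominator as Q(ν) = 1 + q1*ν + q2*ν^2. Requiring Q*f - P = O(ν^5) with deg P <= 2 kills the coefficients of ν^3..ν^4 in Q*f:
  ν^3: a_3 + q1*a_2 + q2*a_1 = 0, i.e. -4374605/82944 + (-54605/6912)*q1 + (-605/576)*q2 = 0.
  ν^4: a_4 + q1*a_3 + q2*a_2 = 0, i.e. -328374605/995328 + (-4374605/82944)*q1 + (-54605/6912)*q2 = 0.
Solving this linear system: q1 = -148921/14892, q2 = 279230/11169.
The numerator is Q*f truncated at degree 2: P0 = a_0 = -5/48; P1 = a_1 + q1*a_0 = -775/89352; P2 = a_2 + q1*a_1 + q2*a_0 = -125/178704.


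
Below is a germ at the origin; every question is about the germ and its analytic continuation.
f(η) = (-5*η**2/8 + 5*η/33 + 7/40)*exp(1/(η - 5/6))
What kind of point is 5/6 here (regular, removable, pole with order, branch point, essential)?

The point is an essential singularity.

The exponent 1/(η - (5/6)) has a pole at 5/6, so exp(1/(η - (5/6))) takes every nonzero value near it: an essential singularity (not a pole of any order).


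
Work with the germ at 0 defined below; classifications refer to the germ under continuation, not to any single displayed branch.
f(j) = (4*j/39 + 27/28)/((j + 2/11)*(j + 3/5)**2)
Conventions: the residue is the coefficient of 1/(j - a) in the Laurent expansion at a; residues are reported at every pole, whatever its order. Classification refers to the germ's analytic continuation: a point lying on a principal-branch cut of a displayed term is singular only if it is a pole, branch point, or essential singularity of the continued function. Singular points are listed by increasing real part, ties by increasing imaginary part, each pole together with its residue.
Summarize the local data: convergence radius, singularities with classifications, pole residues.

Radius of convergence at 0: 2/11.
At -3/5: a pole of order 2; residue -3123725/577668.
At -2/11: a pole of order 1; residue 3123725/577668.

Denominator factor (j + 2/11): pole of order 1 at -2/11, modulus 2/11.
Denominator factor (j + 3/5)^2: pole of order 2 at -3/5, modulus 3/5.
The radius of convergence is the smallest modulus among the singular points: 2/11.
At the order-2 pole -3/5 set g(j) = (j - (-3/5))^2*f(j) = (4*j/39 + 27/28)/(j + 2/11).
Order-2 pole: residue = g'(a); g'(-3/5) = -3123725/577668, so the residue is -3123725/577668.
At the order-1 pole -2/11 set g(j) = (j - (-2/11))*f(j) = (4*j/39 + 27/28)/(j + 3/5)**2.
Simple pole: residue = g(a) at a = -2/11, which is 3123725/577668.
List the singular points by increasing real part (a conjugate pair: the negative imaginary part first).


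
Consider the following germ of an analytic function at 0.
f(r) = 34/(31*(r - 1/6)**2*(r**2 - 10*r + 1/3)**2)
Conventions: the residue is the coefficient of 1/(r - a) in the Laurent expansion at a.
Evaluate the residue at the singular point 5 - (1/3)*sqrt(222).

The factor r**2 - 10*r + 1/3 splits as (r - a)(r - a') with a = 5 - (1/3)*sqrt(222), a' = 5 + (1/3)*sqrt(222). At the order-2 pole a set g(r) = (r - a)^2*f(r) = [34/(31*(r - 1/6)**2)] / (r - a')^2.
Order-2 pole: residue = g'(a); g'(5 - (1/3)*sqrt(222)) = 15334272/3218513 + (2817892341/8812288594)*sqrt(222), so the residue is 15334272/3218513 + (2817892341/8812288594)*sqrt(222).

The residue is 15334272/3218513 + (2817892341/8812288594)*sqrt(222).


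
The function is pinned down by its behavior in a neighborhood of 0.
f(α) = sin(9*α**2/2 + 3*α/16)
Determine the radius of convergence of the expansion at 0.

The radius of convergence is infinite.

The factor sin(9*α**2/2 + 3*α/16) is entire and contributes no finite singular point.
The polynomial part has no poles.
No finite singular points: the Taylor series at 0 converges everywhere.


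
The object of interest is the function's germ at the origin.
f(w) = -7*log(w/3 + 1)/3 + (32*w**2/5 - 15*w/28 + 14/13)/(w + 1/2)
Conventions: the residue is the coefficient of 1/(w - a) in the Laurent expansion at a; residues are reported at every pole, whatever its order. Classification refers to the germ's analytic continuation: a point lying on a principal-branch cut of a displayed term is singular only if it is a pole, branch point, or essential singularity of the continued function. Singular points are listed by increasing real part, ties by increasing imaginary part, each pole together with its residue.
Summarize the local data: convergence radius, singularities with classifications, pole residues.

Denominator factor (w + 1/2): pole of order 1 at -1/2, modulus 1/2.
Branch term (-7/3)*log(1 - w/(-3)): its argument vanishes at w = -3, a logarithmic branch point, modulus 3.
The radius of convergence is the smallest modulus among the singular points: 1/2.
The branch term is analytic at -1/2 and contributes nothing to the residue; only the rational part matters.
At the order-1 pole -1/2 set g(w) = (w - (-1/2))*(rational part) = 32*w**2/5 - 15*w/28 + 14/13.
Simple pole: residue = g(a) at a = -1/2, which is 10719/3640.
List the singular points by increasing real part (a conjugate pair: the negative imaginary part first).

Radius of convergence at 0: 1/2.
At -3: a logarithmic branch point.
At -1/2: a pole of order 1; residue 10719/3640.


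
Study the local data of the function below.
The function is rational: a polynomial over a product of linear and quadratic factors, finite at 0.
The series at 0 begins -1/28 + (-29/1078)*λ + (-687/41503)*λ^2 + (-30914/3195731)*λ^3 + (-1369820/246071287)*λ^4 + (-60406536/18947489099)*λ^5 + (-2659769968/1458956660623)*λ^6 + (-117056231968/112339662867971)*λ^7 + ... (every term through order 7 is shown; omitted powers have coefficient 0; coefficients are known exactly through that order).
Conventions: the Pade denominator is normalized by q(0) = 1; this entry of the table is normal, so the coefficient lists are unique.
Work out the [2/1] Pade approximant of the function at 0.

The Pade approximant has numerator coefficients [-1/28, -29/4809, -4/4809]; denominator coefficients [1, -30914/52899].

Taylor coefficients needed (read off): a_0 = -1/28, a_1 = -29/1078, a_2 = -687/41503, a_3 = -30914/3195731.
Write the denominator as Q(λ) = 1 + q1*λ. Requiring Q*f - P = O(λ^4) with deg P <= 2 kills the coefficients of λ^3..λ^3 in Q*f:
  λ^3: a_3 + q1*a_2 = 0, i.e. -30914/3195731 + (-687/41503)*q1 = 0.
Solving this linear system: q1 = -30914/52899.
The numerator is Q*f truncated at degree 2: P0 = a_0 = -1/28; P1 = a_1 + q1*a_0 = -29/4809; P2 = a_2 + q1*a_1 = -4/4809.


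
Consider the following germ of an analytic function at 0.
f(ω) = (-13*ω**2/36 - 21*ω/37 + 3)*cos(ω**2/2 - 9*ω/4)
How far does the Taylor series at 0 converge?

The factor cos(ω**2/2 - 9*ω/4) is entire and contributes no finite singular point.
The polynomial part has no poles.
No finite singular points: the Taylor series at 0 converges everywhere.

The radius of convergence is infinite.


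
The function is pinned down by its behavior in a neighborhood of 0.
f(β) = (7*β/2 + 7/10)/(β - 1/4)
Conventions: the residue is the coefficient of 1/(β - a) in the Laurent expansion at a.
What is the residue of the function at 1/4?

At the order-1 pole 1/4 set g(β) = (β - (1/4))*f(β) = 7*β/2 + 7/10.
Simple pole: residue = g(a) at a = 1/4, which is 63/40.

The residue is 63/40.


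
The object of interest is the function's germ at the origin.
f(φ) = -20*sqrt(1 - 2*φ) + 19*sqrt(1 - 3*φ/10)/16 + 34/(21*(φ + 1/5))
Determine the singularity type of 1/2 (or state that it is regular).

The point is an algebraic (square-root) branch point.

The term (-20)*sqrt(1 - φ/(1/2)) has argument 1 - 1/2/(1/2) = 0 at 1/2: a square-root (algebraic, two-sheeted) branch point; the remaining terms are analytic or single-valued there.


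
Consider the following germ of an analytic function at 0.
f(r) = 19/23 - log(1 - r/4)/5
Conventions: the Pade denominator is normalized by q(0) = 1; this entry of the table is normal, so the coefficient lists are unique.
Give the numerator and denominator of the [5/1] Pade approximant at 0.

Taylor coefficients needed (expand at 0): a_0 = 19/23, a_1 = 1/20, a_2 = 1/160, a_3 = 1/960, a_4 = 1/5120, a_5 = 1/25600, a_6 = 1/122880.
Write the denominator as Q(r) = 1 + q1*r. Requiring Q*f - P = O(r^7) with deg P <= 5 kills the coefficients of r^6..r^6 in Q*f:
  r^6: a_6 + q1*a_5 = 0, i.e. 1/122880 + (1/25600)*q1 = 0.
Solving this linear system: q1 = -5/24.
The numerator is Q*f truncated at degree 5: P0 = a_0 = 19/23; P1 = a_1 + q1*a_0 = -337/2760; P2 = a_2 + q1*a_1 = -1/240; P3 = a_3 + q1*a_2 = -1/3840; P4 = a_4 + q1*a_3 = -1/46080; P5 = a_5 + q1*a_4 = -1/614400.

The Pade approximant has numerator coefficients [19/23, -337/2760, -1/240, -1/3840, -1/46080, -1/614400]; denominator coefficients [1, -5/24].


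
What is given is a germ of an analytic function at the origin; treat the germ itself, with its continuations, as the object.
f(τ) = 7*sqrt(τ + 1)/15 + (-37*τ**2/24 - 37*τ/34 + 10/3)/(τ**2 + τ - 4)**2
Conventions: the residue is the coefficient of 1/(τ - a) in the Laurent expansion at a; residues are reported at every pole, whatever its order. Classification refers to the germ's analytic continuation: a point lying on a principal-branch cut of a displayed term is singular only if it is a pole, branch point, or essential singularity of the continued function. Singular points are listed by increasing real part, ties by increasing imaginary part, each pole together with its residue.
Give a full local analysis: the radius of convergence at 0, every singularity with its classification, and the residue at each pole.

Denominator factor (τ**2 + τ - 4)^2: discriminant 17, real irrational roots -1/2 + (1/2)*sqrt(17) and -1/2 - (1/2)*sqrt(17); poles of order 2, moduli -1/2 + (1/2)*sqrt(17) and 1/2 + (1/2)*sqrt(17).
Branch term (7/15)*sqrt(1 - τ/(-1)): its argument vanishes at τ = -1, a square-root branch point, modulus 1.
The radius of convergence is the smallest modulus among the singular points: 1.
The branch term is analytic at -1/2 - (1/2)*sqrt(17) and contributes nothing to the residue; only the rational part matters.
The factor τ**2 + τ - 4 splits as (τ - a)(τ - a') with a = -1/2 - (1/2)*sqrt(17), a' = -1/2 + (1/2)*sqrt(17). At the order-2 pole a set g(τ) = (τ - a)^2*(rational part) = [-37*τ**2/24 - 37*τ/34 + 10/3] / (τ - a')^2.
Order-2 pole: residue = g'(a); g'(-1/2 - (1/2)*sqrt(17)) = (683/9826)*sqrt(17), so the residue is (683/9826)*sqrt(17).
The branch term is analytic at -1/2 + (1/2)*sqrt(17) and contributes nothing to the residue; only the rational part matters.
The factor τ**2 + τ - 4 splits as (τ - a)(τ - a') with a = -1/2 + (1/2)*sqrt(17), a' = -1/2 - (1/2)*sqrt(17). At the order-2 pole a set g(τ) = (τ - a)^2*(rational part) = [-37*τ**2/24 - 37*τ/34 + 10/3] / (τ - a')^2.
Order-2 pole: residue = g'(a); g'(-1/2 + (1/2)*sqrt(17)) = -(683/9826)*sqrt(17), so the residue is -(683/9826)*sqrt(17).
List the singular points by increasing real part (a conjugate pair: the negative imaginary part first).

Radius of convergence at 0: 1.
At -1/2 - (1/2)*sqrt(17): a pole of order 2; residue (683/9826)*sqrt(17).
At -1: an algebraic (square-root) branch point.
At -1/2 + (1/2)*sqrt(17): a pole of order 2; residue -(683/9826)*sqrt(17).


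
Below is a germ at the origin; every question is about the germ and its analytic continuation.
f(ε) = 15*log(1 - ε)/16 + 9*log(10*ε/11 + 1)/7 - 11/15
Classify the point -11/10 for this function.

The term (9/7)*log(1 - ε/(-11/10)) has argument 1 - -11/10/(-11/10) = 0 at -11/10: a logarithmic (infinitely-sheeted) branch point; the remaining terms are analytic or single-valued there.

The point is a logarithmic branch point.


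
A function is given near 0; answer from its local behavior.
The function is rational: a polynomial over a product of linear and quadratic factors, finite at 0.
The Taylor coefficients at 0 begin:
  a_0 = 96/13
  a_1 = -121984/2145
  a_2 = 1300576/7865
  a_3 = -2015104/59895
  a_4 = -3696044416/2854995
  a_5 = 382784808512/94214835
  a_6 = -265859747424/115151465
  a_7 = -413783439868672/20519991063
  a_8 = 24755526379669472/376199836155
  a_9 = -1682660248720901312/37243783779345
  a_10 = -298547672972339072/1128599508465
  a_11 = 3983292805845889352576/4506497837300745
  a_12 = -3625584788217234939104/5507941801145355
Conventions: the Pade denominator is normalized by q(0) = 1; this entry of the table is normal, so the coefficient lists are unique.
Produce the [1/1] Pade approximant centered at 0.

The Pade approximant has numerator coefficients [96/13, -72356312/2044185]; denominator coefficients [1, 121929/41932].

Taylor coefficients needed (read off): a_0 = 96/13, a_1 = -121984/2145, a_2 = 1300576/7865.
Write the denominator as Q(κ) = 1 + q1*κ. Requiring Q*f - P = O(κ^3) with deg P <= 1 kills the coefficients of κ^2..κ^2 in Q*f:
  κ^2: a_2 + q1*a_1 = 0, i.e. 1300576/7865 + (-121984/2145)*q1 = 0.
Solving this linear system: q1 = 121929/41932.
The numerator is Q*f truncated at degree 1: P0 = a_0 = 96/13; P1 = a_1 + q1*a_0 = -72356312/2044185.


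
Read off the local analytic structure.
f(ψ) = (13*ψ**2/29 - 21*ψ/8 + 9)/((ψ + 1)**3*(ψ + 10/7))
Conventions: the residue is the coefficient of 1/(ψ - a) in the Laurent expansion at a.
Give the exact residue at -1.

At the order-3 pole -1 set g(ψ) = (ψ - (-1))^3*f(ψ) = (13*ψ**2/29 - 21*ψ/8 + 9)/(ψ + 10/7).
Order-3 pole: residue = g''(a)/2; g''(-1) = 543697/1566, so the residue is 543697/3132.

The residue is 543697/3132.


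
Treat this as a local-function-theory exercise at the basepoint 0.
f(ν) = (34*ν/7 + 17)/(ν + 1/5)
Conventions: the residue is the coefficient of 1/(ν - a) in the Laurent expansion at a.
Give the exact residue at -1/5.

At the order-1 pole -1/5 set g(ν) = (ν - (-1/5))*f(ν) = 34*ν/7 + 17.
Simple pole: residue = g(a) at a = -1/5, which is 561/35.

The residue is 561/35.


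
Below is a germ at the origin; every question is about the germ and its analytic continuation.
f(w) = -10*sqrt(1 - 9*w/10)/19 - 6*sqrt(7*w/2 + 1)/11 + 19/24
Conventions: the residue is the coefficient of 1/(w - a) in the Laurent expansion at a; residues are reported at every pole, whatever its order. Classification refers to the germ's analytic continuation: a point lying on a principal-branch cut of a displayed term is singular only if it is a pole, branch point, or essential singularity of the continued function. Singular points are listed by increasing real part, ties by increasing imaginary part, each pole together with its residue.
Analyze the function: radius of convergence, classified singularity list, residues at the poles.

Radius of convergence at 0: 2/7.
At -2/7: an algebraic (square-root) branch point.
At 10/9: an algebraic (square-root) branch point.

Branch term (-10/19)*sqrt(1 - w/(10/9)): its argument vanishes at w = 10/9, a square-root branch point, modulus 10/9.
Branch term (-6/11)*sqrt(1 - w/(-2/7)): its argument vanishes at w = -2/7, a square-root branch point, modulus 2/7.
The radius of convergence is the smallest modulus among the singular points: 2/7.
List the singular points by increasing real part (a conjugate pair: the negative imaginary part first).


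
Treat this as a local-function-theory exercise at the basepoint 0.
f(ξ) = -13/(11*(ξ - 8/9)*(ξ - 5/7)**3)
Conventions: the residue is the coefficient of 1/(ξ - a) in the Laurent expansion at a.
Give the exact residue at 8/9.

The residue is -3250611/14641.

At the order-1 pole 8/9 set g(ξ) = (ξ - (8/9))*f(ξ) = -13/(11*(ξ - 5/7)**3).
Simple pole: residue = g(a) at a = 8/9, which is -3250611/14641.


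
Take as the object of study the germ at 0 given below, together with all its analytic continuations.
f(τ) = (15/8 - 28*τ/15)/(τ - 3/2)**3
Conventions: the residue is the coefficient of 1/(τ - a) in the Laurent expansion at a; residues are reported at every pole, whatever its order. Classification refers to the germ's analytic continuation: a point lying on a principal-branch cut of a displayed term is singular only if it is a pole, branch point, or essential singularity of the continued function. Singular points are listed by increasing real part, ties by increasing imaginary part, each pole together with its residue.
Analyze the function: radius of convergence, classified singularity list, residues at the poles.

Denominator factor (τ - 3/2)^3: pole of order 3 at 3/2, modulus 3/2.
The radius of convergence is the smallest modulus among the singular points: 3/2.
At the order-3 pole 3/2 set g(τ) = (τ - (3/2))^3*f(τ) = 15/8 - 28*τ/15.
Order-3 pole: residue = g''(a)/2; g''(3/2) = 0, so the residue is 0.

Radius of convergence at 0: 3/2.
At 3/2: a pole of order 3; residue 0.


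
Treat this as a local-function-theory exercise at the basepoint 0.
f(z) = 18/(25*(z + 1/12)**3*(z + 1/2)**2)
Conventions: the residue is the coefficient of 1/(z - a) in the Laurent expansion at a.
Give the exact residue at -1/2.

The residue is -1119744/15625.

At the order-2 pole -1/2 set g(z) = (z - (-1/2))^2*f(z) = 18/(25*(z + 1/12)**3).
Order-2 pole: residue = g'(a); g'(-1/2) = -1119744/15625, so the residue is -1119744/15625.


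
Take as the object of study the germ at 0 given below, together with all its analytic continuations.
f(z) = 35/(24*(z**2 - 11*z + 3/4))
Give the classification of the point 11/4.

Denominator factors: z**2 - 11*z + 3/4 = -351/16 at z = 11/4 — none vanishes.
So the germ continues analytically to 11/4.

The point is a regular point.


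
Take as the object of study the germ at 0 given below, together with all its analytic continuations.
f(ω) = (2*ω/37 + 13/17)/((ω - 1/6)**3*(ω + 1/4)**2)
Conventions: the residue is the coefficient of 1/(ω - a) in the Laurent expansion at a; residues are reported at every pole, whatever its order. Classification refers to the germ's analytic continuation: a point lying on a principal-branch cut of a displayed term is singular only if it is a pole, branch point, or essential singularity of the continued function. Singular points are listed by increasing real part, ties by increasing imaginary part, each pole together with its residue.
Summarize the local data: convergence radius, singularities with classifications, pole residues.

Radius of convergence at 0: 1/6.
At -1/4: a pole of order 2; residue -5937408/78625.
At 1/6: a pole of order 3; residue 5937408/78625.

Denominator factor (ω - 1/6)^3: pole of order 3 at 1/6, modulus 1/6.
Denominator factor (ω + 1/4)^2: pole of order 2 at -1/4, modulus 1/4.
The radius of convergence is the smallest modulus among the singular points: 1/6.
At the order-2 pole -1/4 set g(ω) = (ω - (-1/4))^2*f(ω) = (2*ω/37 + 13/17)/(ω - 1/6)**3.
Order-2 pole: residue = g'(a); g'(-1/4) = -5937408/78625, so the residue is -5937408/78625.
At the order-3 pole 1/6 set g(ω) = (ω - (1/6))^3*f(ω) = (2*ω/37 + 13/17)/(ω + 1/4)**2.
Order-3 pole: residue = g''(a)/2; g''(1/6) = 11874816/78625, so the residue is 5937408/78625.
List the singular points by increasing real part (a conjugate pair: the negative imaginary part first).


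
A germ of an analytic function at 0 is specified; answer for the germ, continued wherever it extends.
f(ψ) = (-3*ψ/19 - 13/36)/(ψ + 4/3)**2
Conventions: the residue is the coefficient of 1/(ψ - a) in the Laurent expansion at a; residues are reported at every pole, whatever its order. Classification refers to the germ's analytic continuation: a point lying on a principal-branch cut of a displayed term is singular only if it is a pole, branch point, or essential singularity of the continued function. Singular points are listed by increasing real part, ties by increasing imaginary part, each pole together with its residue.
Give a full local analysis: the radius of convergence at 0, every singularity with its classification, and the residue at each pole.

Denominator factor (ψ + 4/3)^2: pole of order 2 at -4/3, modulus 4/3.
The radius of convergence is the smallest modulus among the singular points: 4/3.
At the order-2 pole -4/3 set g(ψ) = (ψ - (-4/3))^2*f(ψ) = -3*ψ/19 - 13/36.
Order-2 pole: residue = g'(a); g'(-4/3) = -3/19, so the residue is -3/19.

Radius of convergence at 0: 4/3.
At -4/3: a pole of order 2; residue -3/19.


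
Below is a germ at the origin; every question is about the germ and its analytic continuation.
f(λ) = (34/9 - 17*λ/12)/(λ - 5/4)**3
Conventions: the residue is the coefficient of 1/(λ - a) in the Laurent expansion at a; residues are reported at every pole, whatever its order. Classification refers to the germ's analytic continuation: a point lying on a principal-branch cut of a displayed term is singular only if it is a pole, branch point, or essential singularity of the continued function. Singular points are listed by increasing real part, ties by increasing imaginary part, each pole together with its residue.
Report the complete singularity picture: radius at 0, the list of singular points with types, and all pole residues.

Denominator factor (λ - 5/4)^3: pole of order 3 at 5/4, modulus 5/4.
The radius of convergence is the smallest modulus among the singular points: 5/4.
At the order-3 pole 5/4 set g(λ) = (λ - (5/4))^3*f(λ) = 34/9 - 17*λ/12.
Order-3 pole: residue = g''(a)/2; g''(5/4) = 0, so the residue is 0.

Radius of convergence at 0: 5/4.
At 5/4: a pole of order 3; residue 0.


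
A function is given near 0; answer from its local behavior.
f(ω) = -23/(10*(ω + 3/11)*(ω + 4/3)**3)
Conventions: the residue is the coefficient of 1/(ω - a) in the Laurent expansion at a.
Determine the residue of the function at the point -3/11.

At the order-1 pole -3/11 set g(ω) = (ω - (-3/11))*f(ω) = -23/(10*(ω + 4/3)**3).
Simple pole: residue = g(a) at a = -3/11, which is -826551/428750.

The residue is -826551/428750.


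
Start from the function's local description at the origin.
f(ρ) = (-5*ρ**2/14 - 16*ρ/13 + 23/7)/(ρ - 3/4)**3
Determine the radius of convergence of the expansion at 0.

The radius of convergence is 3/4.

Denominator factor (ρ - 3/4)^3: pole of order 3 at 3/4, modulus 3/4.
The radius of convergence is the smallest modulus among the singular points: 3/4.


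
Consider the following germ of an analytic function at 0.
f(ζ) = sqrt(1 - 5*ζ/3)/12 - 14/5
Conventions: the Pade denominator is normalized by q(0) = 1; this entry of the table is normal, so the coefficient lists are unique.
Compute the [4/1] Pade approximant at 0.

The Pade approximant has numerator coefficients [-163/60, 31/10, 5/96, 25/2592, 125/41472]; denominator coefficients [1, -7/6].

Taylor coefficients needed (expand at 0): a_0 = -163/60, a_1 = -5/72, a_2 = -25/864, a_3 = -125/5184, a_4 = -3125/124416, a_5 = -21875/746496.
Write the denominator as Q(ζ) = 1 + q1*ζ. Requiring Q*f - P = O(ζ^6) with deg P <= 4 kills the coefficients of ζ^5..ζ^5 in Q*f:
  ζ^5: a_5 + q1*a_4 = 0, i.e. -21875/746496 + (-3125/124416)*q1 = 0.
Solving this linear system: q1 = -7/6.
The numerator is Q*f truncated at degree 4: P0 = a_0 = -163/60; P1 = a_1 + q1*a_0 = 31/10; P2 = a_2 + q1*a_1 = 5/96; P3 = a_3 + q1*a_2 = 25/2592; P4 = a_4 + q1*a_3 = 125/41472.


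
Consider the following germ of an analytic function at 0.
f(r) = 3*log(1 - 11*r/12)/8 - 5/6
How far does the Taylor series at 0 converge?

Branch term (3/8)*log(1 - r/(12/11)): its argument vanishes at r = 12/11, a logarithmic branch point, modulus 12/11.
The radius of convergence is the smallest modulus among the singular points: 12/11.

The radius of convergence is 12/11.


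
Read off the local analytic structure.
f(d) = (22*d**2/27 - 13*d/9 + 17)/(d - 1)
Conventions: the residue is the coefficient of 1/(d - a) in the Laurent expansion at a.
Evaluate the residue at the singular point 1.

At the order-1 pole 1 set g(d) = (d - (1))*f(d) = 22*d**2/27 - 13*d/9 + 17.
Simple pole: residue = g(a) at a = 1, which is 442/27.

The residue is 442/27.


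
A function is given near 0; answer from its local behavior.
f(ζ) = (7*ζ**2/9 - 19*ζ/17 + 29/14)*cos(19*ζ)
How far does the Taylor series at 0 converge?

The factor cos(19*ζ) is entire and contributes no finite singular point.
The polynomial part has no poles.
No finite singular points: the Taylor series at 0 converges everywhere.

The radius of convergence is infinite.


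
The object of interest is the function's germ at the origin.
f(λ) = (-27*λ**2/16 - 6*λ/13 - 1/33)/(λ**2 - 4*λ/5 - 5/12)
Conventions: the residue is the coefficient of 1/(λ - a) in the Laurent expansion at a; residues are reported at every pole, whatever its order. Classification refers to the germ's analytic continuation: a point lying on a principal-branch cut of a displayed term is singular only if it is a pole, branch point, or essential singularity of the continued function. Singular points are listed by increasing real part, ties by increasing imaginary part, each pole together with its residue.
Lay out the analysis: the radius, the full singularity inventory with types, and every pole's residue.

Radius of convergence at 0: -2/5 + (1/30)*sqrt(519).
At 2/5 - (1/30)*sqrt(519): a pole of order 1; residue -471/520 + (1000801/23749440)*sqrt(519).
At 2/5 + (1/30)*sqrt(519): a pole of order 1; residue -471/520 - (1000801/23749440)*sqrt(519).

Denominator factor (λ**2 - 4*λ/5 - 5/12): discriminant 173/75, real irrational roots 2/5 + (1/30)*sqrt(519) and 2/5 - (1/30)*sqrt(519); poles of order 1, moduli 2/5 + (1/30)*sqrt(519) and -2/5 + (1/30)*sqrt(519).
The radius of convergence is the smallest modulus among the singular points: -2/5 + (1/30)*sqrt(519).
The factor λ**2 - 4*λ/5 - 5/12 splits as (λ - a)(λ - a') with a = 2/5 - (1/30)*sqrt(519), a' = 2/5 + (1/30)*sqrt(519). At the order-1 pole a set g(λ) = (λ - a)*f(λ) = [-27*λ**2/16 - 6*λ/13 - 1/33] / (λ - a').
Simple pole: residue = g(a) at a = 2/5 - (1/30)*sqrt(519), which is -471/520 + (1000801/23749440)*sqrt(519).
The factor λ**2 - 4*λ/5 - 5/12 splits as (λ - a)(λ - a') with a = 2/5 + (1/30)*sqrt(519), a' = 2/5 - (1/30)*sqrt(519). At the order-1 pole a set g(λ) = (λ - a)*f(λ) = [-27*λ**2/16 - 6*λ/13 - 1/33] / (λ - a').
Simple pole: residue = g(a) at a = 2/5 + (1/30)*sqrt(519), which is -471/520 - (1000801/23749440)*sqrt(519).
List the singular points by increasing real part (a conjugate pair: the negative imaginary part first).
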